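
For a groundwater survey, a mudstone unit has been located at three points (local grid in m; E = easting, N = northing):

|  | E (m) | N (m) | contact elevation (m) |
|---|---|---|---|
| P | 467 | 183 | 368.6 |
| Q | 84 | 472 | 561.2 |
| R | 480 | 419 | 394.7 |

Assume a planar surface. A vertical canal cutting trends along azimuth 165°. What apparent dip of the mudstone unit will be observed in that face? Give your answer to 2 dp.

13.09°

Let the plane be z = a·E + b·N + c.
Q−P: −383a + 289b = 192.6;  R−P: 13a + 236b = 26.1.
Solving gives a = −0.40268, b = 0.13277.
Unit vector along 165° is (sin 165°, cos 165°) = (0.2588, -0.9659).
Slope in that direction = a·(0.2588) + b·(-0.9659) = −0.23247.
Apparent dip = arctan|0.23247| = 13.09° (true dip is 23.0°, so apparent ≤ true as expected).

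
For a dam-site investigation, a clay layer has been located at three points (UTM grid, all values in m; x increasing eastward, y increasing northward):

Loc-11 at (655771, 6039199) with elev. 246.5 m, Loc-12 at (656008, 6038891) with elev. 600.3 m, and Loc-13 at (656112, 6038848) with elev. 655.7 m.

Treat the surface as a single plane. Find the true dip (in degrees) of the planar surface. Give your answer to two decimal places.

47.38°

Two edge vectors: Loc-11→Loc-12 = (237, -308, 353.8), Loc-11→Loc-13 = (341, -351, 409.2).
Normal n = (Loc-11→Loc-12) × (Loc-11→Loc-13) = (-1849.8, 23665.4, 21841).
So ∂z/∂x = −n_x/n_z = 0.08469 and ∂z/∂y = −n_y/n_z = −1.08353.
Gradient magnitude |∇z| = √(a² + b²) = √(0.00717 + 1.17404) = 1.08684.
True dip = arctan(1.08684) = 47.38°, dipping toward N (azimuth ≈ 356°).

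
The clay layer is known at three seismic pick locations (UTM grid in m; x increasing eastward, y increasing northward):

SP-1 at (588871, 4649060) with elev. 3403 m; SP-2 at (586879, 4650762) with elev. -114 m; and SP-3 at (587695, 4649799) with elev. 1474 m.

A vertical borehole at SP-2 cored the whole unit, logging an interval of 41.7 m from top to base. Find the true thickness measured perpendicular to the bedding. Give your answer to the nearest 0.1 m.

24.2 m

Let the plane be z = a·x + b·y + c.
SP-2−SP-1: −1992a + 1702b = −3517;  SP-3−SP-1: −1176a + 739b = −1929.
Solving gives a = 1.29205, b = −0.55419.
|∇z| = √(a²+b²) = 1.40589, so dip δ = arctan(1.40589) = 54.58°.
True thickness = vertical thickness × cos δ = 41.7 × cos 54.58° = 24.2 m.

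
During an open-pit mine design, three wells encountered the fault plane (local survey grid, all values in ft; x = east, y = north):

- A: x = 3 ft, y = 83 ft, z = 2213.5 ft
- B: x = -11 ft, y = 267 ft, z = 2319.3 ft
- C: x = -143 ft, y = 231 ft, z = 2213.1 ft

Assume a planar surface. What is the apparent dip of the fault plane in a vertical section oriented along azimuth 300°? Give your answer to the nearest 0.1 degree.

Two edge vectors: A→B = (-14, 184, 105.8), A→C = (-146, 148, -0.4).
Normal n = (A→B) × (A→C) = (-15732, -15452.4, 24792).
So ∂z/∂x = −n_x/n_z = 0.63456 and ∂z/∂y = −n_y/n_z = 0.62328.
Unit vector along 300° is (sin 300°, cos 300°) = (-0.8660, 0.5000).
Slope in that direction = a·(-0.8660) + b·(0.5000) = −0.23790.
Apparent dip = arctan|0.23790| = 13.4° (true dip is 41.7°, so apparent ≤ true as expected).

13.4°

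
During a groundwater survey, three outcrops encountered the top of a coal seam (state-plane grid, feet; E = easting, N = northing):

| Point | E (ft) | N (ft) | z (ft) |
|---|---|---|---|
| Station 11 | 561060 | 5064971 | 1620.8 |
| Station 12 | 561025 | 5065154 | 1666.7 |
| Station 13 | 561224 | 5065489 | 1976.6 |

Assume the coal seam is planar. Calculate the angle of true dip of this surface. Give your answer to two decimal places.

Let the plane be z = a·E + b·N + c.
Station 12−Station 11: −35a + 183b = 45.9;  Station 13−Station 11: 164a + 518b = 355.8.
Solving gives a = 0.85861, b = 0.41503.
Gradient magnitude |∇z| = √(a² + b²) = √(0.73721 + 0.17225) = 0.95366.
True dip = arctan(0.95366) = 43.64°, dipping toward WSW (azimuth ≈ 244°).

43.64°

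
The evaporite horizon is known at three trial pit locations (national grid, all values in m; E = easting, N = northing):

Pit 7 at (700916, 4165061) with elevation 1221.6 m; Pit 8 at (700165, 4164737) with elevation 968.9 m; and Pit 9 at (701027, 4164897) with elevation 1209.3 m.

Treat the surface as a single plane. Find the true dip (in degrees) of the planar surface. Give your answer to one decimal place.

18.4°

Let the plane be z = a·E + b·N + c.
Pit 8−Pit 7: −751a − 324b = −252.7;  Pit 9−Pit 7: 111a − 164b = −12.3.
Solving gives a = 0.23539, b = 0.23432.
Gradient magnitude |∇z| = √(a² + b²) = √(0.05541 + 0.05491) = 0.33214.
True dip = arctan(0.33214) = 18.4°, dipping toward SW (azimuth ≈ 225°).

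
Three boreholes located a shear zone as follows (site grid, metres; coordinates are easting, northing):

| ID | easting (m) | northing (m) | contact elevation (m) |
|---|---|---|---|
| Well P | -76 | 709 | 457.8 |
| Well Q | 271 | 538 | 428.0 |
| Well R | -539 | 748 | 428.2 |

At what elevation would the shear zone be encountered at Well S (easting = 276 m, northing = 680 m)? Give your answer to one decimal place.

Two edge vectors: Well P→Well Q = (347, -171, -29.8), Well P→Well R = (-463, 39, -29.6).
Normal n = (Well P→Well Q) × (Well P→Well R) = (6223.8, 24068.6, -65640).
So ∂z/∂easting = −n_x/n_z = 0.09482 and ∂z/∂northing = −n_y/n_z = 0.36668.
Intercept c from Well P: 457.8 + 7.21 − 259.97 = 205.03.
At (276, 680): z = 26.2 + 249.3 + 205.03 = 480.5 m.

480.5 m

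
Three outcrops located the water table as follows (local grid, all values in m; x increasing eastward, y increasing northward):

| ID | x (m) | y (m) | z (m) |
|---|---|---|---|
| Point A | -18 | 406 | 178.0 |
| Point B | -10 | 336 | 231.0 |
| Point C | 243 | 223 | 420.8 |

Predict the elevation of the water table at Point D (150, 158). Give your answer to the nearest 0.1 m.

426.4 m

Two edge vectors: Point A→Point B = (8, -70, 53), Point A→Point C = (261, -183, 242.8).
Normal n = (Point A→Point B) × (Point A→Point C) = (-7297, 11890.6, 16806).
So ∂z/∂x = −n_x/n_z = 0.43419 and ∂z/∂y = −n_y/n_z = −0.70752.
Intercept c from Point A: 178 + 7.82 + 287.25 = 473.07.
At (150, 158): z = 65.1 − 111.8 + 473.07 = 426.4 m.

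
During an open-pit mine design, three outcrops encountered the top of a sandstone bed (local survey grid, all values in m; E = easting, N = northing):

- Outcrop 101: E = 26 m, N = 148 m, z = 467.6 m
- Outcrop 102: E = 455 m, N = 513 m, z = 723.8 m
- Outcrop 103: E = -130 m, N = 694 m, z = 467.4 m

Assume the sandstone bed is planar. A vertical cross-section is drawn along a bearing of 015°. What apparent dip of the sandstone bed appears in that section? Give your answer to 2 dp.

Let the plane be z = a·E + b·N + c.
Outcrop 102−Outcrop 101: 429a + 365b = 256.2;  Outcrop 103−Outcrop 101: −156a + 546b = −0.2.
Solving gives a = 0.48067, b = 0.13697.
Unit vector along 015° is (sin 15°, cos 15°) = (0.2588, 0.9659).
Slope in that direction = a·(0.2588) + b·(0.9659) = 0.25671.
Apparent dip = arctan|0.25671| = 14.40° (true dip is 26.6°, so apparent ≤ true as expected).

14.40°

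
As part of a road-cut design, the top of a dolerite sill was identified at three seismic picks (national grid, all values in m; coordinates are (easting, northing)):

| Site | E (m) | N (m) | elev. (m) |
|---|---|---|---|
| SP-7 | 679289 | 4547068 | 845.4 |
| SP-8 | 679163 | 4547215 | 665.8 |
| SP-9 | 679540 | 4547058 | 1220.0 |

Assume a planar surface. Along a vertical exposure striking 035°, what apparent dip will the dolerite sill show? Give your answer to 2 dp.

Two edge vectors: SP-7→SP-8 = (-126, 147, -179.6), SP-7→SP-9 = (251, -10, 374.6).
Normal n = (SP-7→SP-8) × (SP-7→SP-9) = (53270.2, 2120, -35637).
So ∂z/∂E = −n_x/n_z = 1.49480 and ∂z/∂N = −n_y/n_z = 0.05949.
Unit vector along 035° is (sin 35°, cos 35°) = (0.5736, 0.8192).
Slope in that direction = a·(0.5736) + b·(0.8192) = 0.90611.
Apparent dip = arctan|0.90611| = 42.18° (true dip is 56.2°, so apparent ≤ true as expected).

42.18°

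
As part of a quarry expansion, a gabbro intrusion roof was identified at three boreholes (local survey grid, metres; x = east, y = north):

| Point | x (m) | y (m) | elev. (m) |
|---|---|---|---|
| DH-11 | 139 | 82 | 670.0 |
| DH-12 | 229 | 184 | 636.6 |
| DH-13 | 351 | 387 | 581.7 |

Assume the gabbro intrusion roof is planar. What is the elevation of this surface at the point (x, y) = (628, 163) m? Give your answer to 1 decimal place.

Two edge vectors: DH-11→DH-12 = (90, 102, -33.4), DH-11→DH-13 = (212, 305, -88.3).
Normal n = (DH-11→DH-12) × (DH-11→DH-13) = (1180.4, 866.2, 5826).
So ∂z/∂x = −n_x/n_z = −0.20261 and ∂z/∂y = −n_y/n_z = −0.14868.
Intercept c from DH-11: 670 + 28.16 + 12.19 = 710.35.
At (628, 163): z = −127.2 − 24.2 + 710.35 = 558.9 m.

558.9 m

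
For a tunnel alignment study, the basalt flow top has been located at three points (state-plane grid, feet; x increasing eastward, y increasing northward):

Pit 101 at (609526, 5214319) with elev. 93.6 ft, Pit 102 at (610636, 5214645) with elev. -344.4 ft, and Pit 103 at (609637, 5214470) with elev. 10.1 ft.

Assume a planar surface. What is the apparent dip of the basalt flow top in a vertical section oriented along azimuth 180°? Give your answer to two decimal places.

18.54°

Two edge vectors: Pit 101→Pit 102 = (1110, 326, -438), Pit 101→Pit 103 = (111, 151, -83.5).
Normal n = (Pit 101→Pit 102) × (Pit 101→Pit 103) = (38917, 44067, 131424).
So ∂z/∂x = −n_x/n_z = −0.29612 and ∂z/∂y = −n_y/n_z = −0.33530.
Unit vector along 180° is (sin 180°, cos 180°) = (0.0000, -1.0000).
Slope in that direction = a·(0.0000) + b·(-1.0000) = 0.33530.
Apparent dip = arctan|0.33530| = 18.54° (true dip is 24.1°, so apparent ≤ true as expected).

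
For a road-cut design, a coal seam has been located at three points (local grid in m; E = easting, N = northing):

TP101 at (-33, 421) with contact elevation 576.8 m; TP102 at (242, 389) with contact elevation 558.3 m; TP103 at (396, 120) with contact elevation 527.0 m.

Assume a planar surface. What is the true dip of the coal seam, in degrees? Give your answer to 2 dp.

Let the plane be z = a·E + b·N + c.
TP102−TP101: 275a − 32b = −18.5;  TP103−TP101: 429a − 301b = −49.8.
Solving gives a = −0.05757, b = 0.08340.
Gradient magnitude |∇z| = √(a² + b²) = √(0.00331 + 0.00696) = 0.10134.
True dip = arctan(0.10134) = 5.79°, dipping toward SE (azimuth ≈ 145°).

5.79°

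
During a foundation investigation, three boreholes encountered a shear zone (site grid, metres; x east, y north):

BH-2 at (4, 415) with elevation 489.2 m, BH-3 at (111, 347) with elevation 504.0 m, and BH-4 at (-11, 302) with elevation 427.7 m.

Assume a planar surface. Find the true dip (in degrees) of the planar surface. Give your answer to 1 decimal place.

Let the plane be z = a·x + b·y + c.
BH-3−BH-2: 107a − 68b = 14.8;  BH-4−BH-2: −15a − 113b = −61.5.
Solving gives a = 0.44653, b = 0.48497.
Gradient magnitude |∇z| = √(a² + b²) = √(0.19939 + 0.23520) = 0.65923.
True dip = arctan(0.65923) = 33.4°, dipping toward SW (azimuth ≈ 223°).

33.4°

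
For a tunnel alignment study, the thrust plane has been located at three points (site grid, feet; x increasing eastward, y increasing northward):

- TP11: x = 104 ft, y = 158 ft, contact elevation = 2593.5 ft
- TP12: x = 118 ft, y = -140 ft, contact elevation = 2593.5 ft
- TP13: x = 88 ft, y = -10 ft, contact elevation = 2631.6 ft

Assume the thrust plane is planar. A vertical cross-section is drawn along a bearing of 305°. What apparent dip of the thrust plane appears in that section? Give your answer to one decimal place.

Let the plane be z = a·x + b·y + c.
TP12−TP11: 14a − 298b = 0;  TP13−TP11: −16a − 168b = 38.1.
Solving gives a = −1.59463, b = −0.07492.
Unit vector along 305° is (sin 305°, cos 305°) = (-0.8192, 0.5736).
Slope in that direction = a·(-0.8192) + b·(0.5736) = 1.26328.
Apparent dip = arctan|1.26328| = 51.6° (true dip is 57.9°, so apparent ≤ true as expected).

51.6°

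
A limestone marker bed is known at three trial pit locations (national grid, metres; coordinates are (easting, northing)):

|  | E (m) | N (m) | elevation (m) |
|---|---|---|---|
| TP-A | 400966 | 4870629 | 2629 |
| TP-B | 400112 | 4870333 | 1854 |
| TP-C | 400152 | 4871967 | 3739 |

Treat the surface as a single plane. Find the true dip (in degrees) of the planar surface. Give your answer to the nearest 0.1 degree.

Let the plane be z = a·E + b·N + c.
TP-B−TP-A: −854a − 296b = −775;  TP-C−TP-A: −814a + 1338b = 1110.
Solving gives a = 0.51199, b = 1.14108.
Gradient magnitude |∇z| = √(a² + b²) = √(0.26214 + 1.30206) = 1.25068.
True dip = arctan(1.25068) = 51.4°, dipping toward SSW (azimuth ≈ 204°).

51.4°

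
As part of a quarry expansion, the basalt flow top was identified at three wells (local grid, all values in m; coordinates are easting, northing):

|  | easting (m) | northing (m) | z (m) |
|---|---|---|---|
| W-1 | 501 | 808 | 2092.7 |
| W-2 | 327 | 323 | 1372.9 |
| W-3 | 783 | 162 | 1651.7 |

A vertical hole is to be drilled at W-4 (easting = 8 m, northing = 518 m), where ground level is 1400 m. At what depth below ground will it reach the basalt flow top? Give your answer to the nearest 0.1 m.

129.7 m

Two edge vectors: W-1→W-2 = (-174, -485, -719.8), W-1→W-3 = (282, -646, -441).
Normal n = (W-1→W-2) × (W-1→W-3) = (-251105.8, -279717.6, 249174).
So ∂z/∂easting = −n_x/n_z = 1.00775 and ∂z/∂northing = −n_y/n_z = 1.12258.
Intercept c from W-1: 2092.7 − 504.88 − 907.04 = 680.77.
At (8, 518): z_contact = 8.06 + 581.50 + 680.77 = 1270.33 m.
Depth below ground = 1400 − 1270.33 = 129.7 m.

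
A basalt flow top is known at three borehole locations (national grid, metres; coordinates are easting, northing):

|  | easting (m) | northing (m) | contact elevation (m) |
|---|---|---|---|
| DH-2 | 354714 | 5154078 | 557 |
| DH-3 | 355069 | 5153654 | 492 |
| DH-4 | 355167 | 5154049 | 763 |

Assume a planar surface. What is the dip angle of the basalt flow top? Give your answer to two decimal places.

36.79°

Let the plane be z = a·easting + b·northing + c.
DH-3−DH-2: 355a − 424b = −65;  DH-4−DH-2: 453a − 29b = 206.
Solving gives a = 0.49087, b = 0.56429.
Gradient magnitude |∇z| = √(a² + b²) = √(0.24095 + 0.31842) = 0.74792.
True dip = arctan(0.74792) = 36.79°, dipping toward SW (azimuth ≈ 221°).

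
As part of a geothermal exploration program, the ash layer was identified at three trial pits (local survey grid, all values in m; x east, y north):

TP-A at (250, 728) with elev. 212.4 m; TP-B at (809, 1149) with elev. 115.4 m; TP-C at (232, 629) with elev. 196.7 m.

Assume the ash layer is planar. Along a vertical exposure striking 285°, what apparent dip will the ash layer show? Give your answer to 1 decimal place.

21.1°

Let the plane be z = a·x + b·y + c.
TP-B−TP-A: 559a + 421b = −97;  TP-C−TP-A: −18a − 99b = −15.7.
Solving gives a = −0.33944, b = 0.22030.
Unit vector along 285° is (sin 285°, cos 285°) = (-0.9659, 0.2588).
Slope in that direction = a·(-0.9659) + b·(0.2588) = 0.38489.
Apparent dip = arctan|0.38489| = 21.1° (true dip is 22.0°, so apparent ≤ true as expected).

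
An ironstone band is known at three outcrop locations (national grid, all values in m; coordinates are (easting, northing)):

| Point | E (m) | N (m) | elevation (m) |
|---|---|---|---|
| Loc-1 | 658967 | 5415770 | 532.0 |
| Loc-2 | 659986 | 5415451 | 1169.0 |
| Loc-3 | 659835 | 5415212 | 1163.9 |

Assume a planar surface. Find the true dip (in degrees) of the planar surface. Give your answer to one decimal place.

Two edge vectors: Loc-1→Loc-2 = (1019, -319, 637), Loc-1→Loc-3 = (868, -558, 631.9).
Normal n = (Loc-1→Loc-2) × (Loc-1→Loc-3) = (153869.9, -90990.1, -291710).
So ∂z/∂E = −n_x/n_z = 0.52748 and ∂z/∂N = −n_y/n_z = −0.31192.
Gradient magnitude |∇z| = √(a² + b²) = √(0.27823 + 0.09729) = 0.61280.
True dip = arctan(0.61280) = 31.5°, dipping toward WNW (azimuth ≈ 301°).

31.5°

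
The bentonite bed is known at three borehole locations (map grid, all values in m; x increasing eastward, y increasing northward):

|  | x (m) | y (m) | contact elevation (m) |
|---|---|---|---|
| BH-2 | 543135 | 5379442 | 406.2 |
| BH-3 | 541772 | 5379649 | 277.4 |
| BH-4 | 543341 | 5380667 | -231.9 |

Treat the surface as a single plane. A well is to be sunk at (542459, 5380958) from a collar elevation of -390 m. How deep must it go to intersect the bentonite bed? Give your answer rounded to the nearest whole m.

Let the plane be z = a·x + b·y + c.
BH-3−BH-2: −1363a + 207b = −128.8;  BH-4−BH-2: 206a + 1225b = −638.1.
Solving gives a = 0.01500499, b = −0.52342125.
Then c = 406.2 − a·543135 − b·5379442 = 2807970.71.
At (542459, 5380958): z_contact = 8139.6 − 2816507.7 + 2807970.71 = -397.4 m.
Depth below ground = -390 − (-397.4) = 7 m.

7 m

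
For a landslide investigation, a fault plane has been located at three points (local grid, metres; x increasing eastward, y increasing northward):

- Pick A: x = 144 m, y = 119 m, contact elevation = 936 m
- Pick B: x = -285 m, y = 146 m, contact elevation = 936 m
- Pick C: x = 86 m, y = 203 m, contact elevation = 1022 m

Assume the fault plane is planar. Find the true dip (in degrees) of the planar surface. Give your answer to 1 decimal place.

47.0°

Two edge vectors: Pick A→Pick B = (-429, 27, 0), Pick A→Pick C = (-58, 84, 86).
Normal n = (Pick A→Pick B) × (Pick A→Pick C) = (2322, 36894, -34470).
So ∂z/∂x = −n_x/n_z = 0.06736 and ∂z/∂y = −n_y/n_z = 1.07032.
Gradient magnitude |∇z| = √(a² + b²) = √(0.00454 + 1.14559) = 1.07244.
True dip = arctan(1.07244) = 47.0°, dipping toward S (azimuth ≈ 184°).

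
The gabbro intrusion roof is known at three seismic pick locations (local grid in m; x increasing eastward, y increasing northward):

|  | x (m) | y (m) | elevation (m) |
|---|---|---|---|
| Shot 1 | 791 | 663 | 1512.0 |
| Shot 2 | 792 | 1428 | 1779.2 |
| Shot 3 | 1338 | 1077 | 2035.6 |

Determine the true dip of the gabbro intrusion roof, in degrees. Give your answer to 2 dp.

Two edge vectors: Shot 1→Shot 2 = (1, 765, 267.2), Shot 1→Shot 3 = (547, 414, 523.6).
Normal n = (Shot 1→Shot 2) × (Shot 1→Shot 3) = (289933.2, 145634.8, -418041).
So ∂z/∂x = −n_x/n_z = 0.69355 and ∂z/∂y = −n_y/n_z = 0.34837.
Gradient magnitude |∇z| = √(a² + b²) = √(0.48101 + 0.12136) = 0.77613.
True dip = arctan(0.77613) = 37.82°, dipping toward WSW (azimuth ≈ 243°).

37.82°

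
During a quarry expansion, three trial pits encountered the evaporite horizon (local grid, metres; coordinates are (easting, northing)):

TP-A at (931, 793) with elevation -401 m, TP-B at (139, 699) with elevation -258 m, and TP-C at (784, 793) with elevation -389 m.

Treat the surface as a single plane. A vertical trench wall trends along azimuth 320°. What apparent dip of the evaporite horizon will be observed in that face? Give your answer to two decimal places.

30.37°

Let the plane be z = a·E + b·N + c.
TP-B−TP-A: −792a − 94b = 143;  TP-C−TP-A: −147a + 0b = 12.
Solving gives a = −0.08163, b = −0.83348.
Unit vector along 320° is (sin 320°, cos 320°) = (-0.6428, 0.7660).
Slope in that direction = a·(-0.6428) + b·(0.7660) = −0.58601.
Apparent dip = arctan|0.58601| = 30.37° (true dip is 39.9°, so apparent ≤ true as expected).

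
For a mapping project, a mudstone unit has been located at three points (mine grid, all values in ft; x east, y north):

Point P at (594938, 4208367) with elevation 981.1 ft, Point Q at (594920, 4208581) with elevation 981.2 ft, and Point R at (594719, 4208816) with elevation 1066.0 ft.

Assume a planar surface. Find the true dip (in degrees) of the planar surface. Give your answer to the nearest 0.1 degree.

25.1°

Two edge vectors: Point P→Point Q = (-18, 214, 0.1), Point P→Point R = (-219, 449, 84.9).
Normal n = (Point P→Point Q) × (Point P→Point R) = (18123.7, 1506.3, 38784).
So ∂z/∂x = −n_x/n_z = −0.46730 and ∂z/∂y = −n_y/n_z = −0.03884.
Gradient magnitude |∇z| = √(a² + b²) = √(0.21837 + 0.00151) = 0.46891.
True dip = arctan(0.46891) = 25.1°, dipping toward E (azimuth ≈ 085°).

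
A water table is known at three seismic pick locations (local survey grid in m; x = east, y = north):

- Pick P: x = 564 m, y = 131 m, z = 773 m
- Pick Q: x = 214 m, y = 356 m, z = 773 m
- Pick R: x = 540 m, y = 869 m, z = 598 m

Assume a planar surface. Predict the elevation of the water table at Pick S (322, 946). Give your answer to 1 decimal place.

613.3 m

Two edge vectors: Pick P→Pick Q = (-350, 225, 0), Pick P→Pick R = (-24, 738, -175).
Normal n = (Pick P→Pick Q) × (Pick P→Pick R) = (-39375, -61250, -252900).
So ∂z/∂x = −n_x/n_z = −0.15569 and ∂z/∂y = −n_y/n_z = −0.24219.
Intercept c from Pick P: 773 + 87.81 + 31.73 = 892.54.
At (322, 946): z = −50.1 − 229.1 + 892.54 = 613.3 m.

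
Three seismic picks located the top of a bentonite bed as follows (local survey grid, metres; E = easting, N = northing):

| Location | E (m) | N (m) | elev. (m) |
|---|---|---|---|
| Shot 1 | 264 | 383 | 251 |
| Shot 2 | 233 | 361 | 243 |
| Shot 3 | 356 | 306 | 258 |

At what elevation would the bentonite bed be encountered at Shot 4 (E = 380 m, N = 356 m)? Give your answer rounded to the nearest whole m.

268 m

Two edge vectors: Shot 1→Shot 2 = (-31, -22, -8), Shot 1→Shot 3 = (92, -77, 7).
Normal n = (Shot 1→Shot 2) × (Shot 1→Shot 3) = (-770, -519, 4411).
So ∂z/∂E = −n_x/n_z = 0.17456 and ∂z/∂N = −n_y/n_z = 0.11766.
Intercept c from Shot 1: 251 − 46.08 − 45.06 = 159.85.
At (380, 356): z = 66.3 + 41.9 + 159.85 = 268.1 m.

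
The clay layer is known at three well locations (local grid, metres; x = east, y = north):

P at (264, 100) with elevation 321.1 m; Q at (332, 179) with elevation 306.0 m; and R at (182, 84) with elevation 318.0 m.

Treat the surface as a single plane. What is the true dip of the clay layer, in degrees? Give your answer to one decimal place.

Two edge vectors: P→Q = (68, 79, -15.1), P→R = (-82, -16, -3.1).
Normal n = (P→Q) × (P→R) = (-486.5, 1449, 5390).
So ∂z/∂x = −n_x/n_z = 0.09026 and ∂z/∂y = −n_y/n_z = −0.26883.
Gradient magnitude |∇z| = √(a² + b²) = √(0.00815 + 0.07227) = 0.28358.
True dip = arctan(0.28358) = 15.8°, dipping toward NNW (azimuth ≈ 341°).

15.8°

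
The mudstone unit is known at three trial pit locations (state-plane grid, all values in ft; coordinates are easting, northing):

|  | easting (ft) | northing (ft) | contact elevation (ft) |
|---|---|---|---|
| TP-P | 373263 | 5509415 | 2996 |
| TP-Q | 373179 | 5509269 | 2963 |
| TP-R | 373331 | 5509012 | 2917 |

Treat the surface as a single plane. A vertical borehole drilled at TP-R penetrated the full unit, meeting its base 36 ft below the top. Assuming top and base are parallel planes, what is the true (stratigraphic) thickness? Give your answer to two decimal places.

Two edge vectors: TP-P→TP-Q = (-84, -146, -33), TP-P→TP-R = (68, -403, -79).
Normal n = (TP-P→TP-Q) × (TP-P→TP-R) = (-1765, -8880, 43780).
So ∂z/∂easting = −n_x/n_z = 0.04032 and ∂z/∂northing = −n_y/n_z = 0.20283.
|∇z| = √(a²+b²) = 0.20680, so dip δ = arctan(0.20680) = 11.68°.
True thickness = vertical thickness × cos δ = 36 × cos 11.68° = 35.25 ft.

35.25 ft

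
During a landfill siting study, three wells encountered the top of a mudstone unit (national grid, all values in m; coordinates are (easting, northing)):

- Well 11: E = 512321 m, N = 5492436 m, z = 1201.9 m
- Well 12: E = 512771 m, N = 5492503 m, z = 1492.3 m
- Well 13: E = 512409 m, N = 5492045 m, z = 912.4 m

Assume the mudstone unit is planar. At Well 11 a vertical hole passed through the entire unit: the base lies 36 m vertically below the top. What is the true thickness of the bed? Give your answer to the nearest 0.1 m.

Two edge vectors: Well 11→Well 12 = (450, 67, 290.4), Well 11→Well 13 = (88, -391, -289.5).
Normal n = (Well 11→Well 12) × (Well 11→Well 13) = (94149.9, 155830.2, -181846).
So ∂z/∂E = −n_x/n_z = 0.51775 and ∂z/∂N = −n_y/n_z = 0.85693.
|∇z| = √(a²+b²) = 1.00120, so dip δ = arctan(1.00120) = 45.03°.
True thickness = vertical thickness × cos δ = 36 × cos 45.03° = 25.4 m.

25.4 m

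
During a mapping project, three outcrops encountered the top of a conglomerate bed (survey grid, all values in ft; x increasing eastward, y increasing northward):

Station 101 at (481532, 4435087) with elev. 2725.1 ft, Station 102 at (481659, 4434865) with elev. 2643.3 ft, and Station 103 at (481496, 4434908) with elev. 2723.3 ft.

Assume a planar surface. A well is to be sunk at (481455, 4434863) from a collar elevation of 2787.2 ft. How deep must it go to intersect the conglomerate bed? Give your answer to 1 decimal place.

49.5 ft

Let the plane be z = a·x + b·y + c.
Station 102−Station 101: 127a − 222b = −81.8;  Station 103−Station 101: −36a − 179b = −1.8.
Solving gives a = −0.463550854, b = 0.103283971.
Then c = 2725.1 − a·481532 − b·4435087 = −232133.73.
At (481455, 4434863): z_contact = −223178.88 + 458050.26 − 232133.73 = 2737.66 ft.
Depth below ground = 2787.2 − 2737.66 = 49.5 ft.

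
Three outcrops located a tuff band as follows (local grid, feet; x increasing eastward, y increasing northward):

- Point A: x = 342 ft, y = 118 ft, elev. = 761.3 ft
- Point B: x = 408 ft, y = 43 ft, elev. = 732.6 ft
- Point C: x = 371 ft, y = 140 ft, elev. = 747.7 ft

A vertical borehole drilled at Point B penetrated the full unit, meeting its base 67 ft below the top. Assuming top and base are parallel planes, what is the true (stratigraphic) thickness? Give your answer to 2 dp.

Two edge vectors: Point A→Point B = (66, -75, -28.7), Point A→Point C = (29, 22, -13.6).
Normal n = (Point A→Point B) × (Point A→Point C) = (1651.4, 65.3, 3627).
So ∂z/∂x = −n_x/n_z = −0.45531 and ∂z/∂y = −n_y/n_z = −0.01800.
|∇z| = √(a²+b²) = 0.45566, so dip δ = arctan(0.45566) = 24.50°.
True thickness = vertical thickness × cos δ = 67 × cos 24.50° = 60.97 ft.

60.97 ft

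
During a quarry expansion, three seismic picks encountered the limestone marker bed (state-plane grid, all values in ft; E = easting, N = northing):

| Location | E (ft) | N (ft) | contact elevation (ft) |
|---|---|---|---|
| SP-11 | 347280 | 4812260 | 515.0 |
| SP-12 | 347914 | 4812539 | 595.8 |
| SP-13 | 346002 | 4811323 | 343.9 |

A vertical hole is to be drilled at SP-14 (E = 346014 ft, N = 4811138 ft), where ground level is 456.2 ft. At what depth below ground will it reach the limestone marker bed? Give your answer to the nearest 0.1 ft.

114.9 ft

Two edge vectors: SP-11→SP-12 = (634, 279, 80.8), SP-11→SP-13 = (-1278, -937, -171.1).
Normal n = (SP-11→SP-12) × (SP-11→SP-13) = (27972.7, 5215, -237496).
So ∂z/∂E = −n_x/n_z = 0.117781773 and ∂z/∂N = −n_y/n_z = 0.021958265.
Intercept c from SP-11: 515 − 40903.25 − 105668.88 = −146057.13.
At (346014, 4811138): z_contact = 40754.14 + 105644.24 − 146057.13 = 341.25 ft.
Depth below ground = 456.2 − 341.25 = 114.9 ft.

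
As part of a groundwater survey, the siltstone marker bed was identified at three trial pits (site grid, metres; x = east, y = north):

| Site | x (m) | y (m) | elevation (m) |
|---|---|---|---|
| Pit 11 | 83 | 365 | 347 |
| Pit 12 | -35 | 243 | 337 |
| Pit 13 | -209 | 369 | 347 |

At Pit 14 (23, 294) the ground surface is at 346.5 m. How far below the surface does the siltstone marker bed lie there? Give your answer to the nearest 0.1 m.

5.3 m

Two edge vectors: Pit 11→Pit 12 = (-118, -122, -10), Pit 11→Pit 13 = (-292, 4, 0).
Normal n = (Pit 11→Pit 12) × (Pit 11→Pit 13) = (40, 2920, -36096).
So ∂z/∂x = −n_x/n_z = 0.00111 and ∂z/∂y = −n_y/n_z = 0.08090.
Intercept c from Pit 11: 347 − 0.09 − 29.53 = 317.38.
At (23, 294): z_contact = 0.03 + 23.78 + 317.38 = 341.19 m.
Depth below ground = 346.5 − 341.19 = 5.3 m.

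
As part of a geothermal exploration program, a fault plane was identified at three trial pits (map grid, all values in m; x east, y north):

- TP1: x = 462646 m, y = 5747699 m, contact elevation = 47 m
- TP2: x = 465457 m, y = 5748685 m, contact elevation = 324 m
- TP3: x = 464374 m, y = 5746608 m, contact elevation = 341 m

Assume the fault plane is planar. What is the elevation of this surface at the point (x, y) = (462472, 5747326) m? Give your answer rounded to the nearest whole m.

Two edge vectors: TP1→TP2 = (2811, 986, 277), TP1→TP3 = (1728, -1091, 294).
Normal n = (TP1→TP2) × (TP1→TP3) = (592091, -347778, -4770609).
So ∂z/∂x = −n_x/n_z = 0.12411225 and ∂z/∂y = −n_y/n_z = −0.07290013.
Intercept c from TP1: 47 − 57420.03 + 419007.98 = 361634.95.
At (462472, 5747326): z = 57398.4 − 418980.8 + 361634.95 = 52.6 m.

53 m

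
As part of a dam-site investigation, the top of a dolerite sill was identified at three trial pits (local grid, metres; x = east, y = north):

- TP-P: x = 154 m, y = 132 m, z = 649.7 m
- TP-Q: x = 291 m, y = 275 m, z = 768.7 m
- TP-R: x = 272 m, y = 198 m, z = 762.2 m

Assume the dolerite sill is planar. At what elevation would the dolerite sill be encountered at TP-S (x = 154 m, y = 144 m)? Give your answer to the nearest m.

Two edge vectors: TP-P→TP-Q = (137, 143, 119), TP-P→TP-R = (118, 66, 112.5).
Normal n = (TP-P→TP-Q) × (TP-P→TP-R) = (8233.5, -1370.5, -7832).
So ∂z/∂x = −n_x/n_z = 1.05126 and ∂z/∂y = −n_y/n_z = −0.17499.
Intercept c from TP-P: 649.7 − 161.89 + 23.10 = 510.90.
At (154, 144): z = 161.9 − 25.2 + 510.90 = 647.6 m.

648 m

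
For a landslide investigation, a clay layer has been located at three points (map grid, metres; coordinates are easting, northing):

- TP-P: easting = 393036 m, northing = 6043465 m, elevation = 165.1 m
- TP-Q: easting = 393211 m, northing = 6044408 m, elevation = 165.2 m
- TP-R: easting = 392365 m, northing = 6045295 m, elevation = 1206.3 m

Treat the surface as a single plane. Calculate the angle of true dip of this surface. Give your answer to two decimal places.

Two edge vectors: TP-P→TP-Q = (175, 943, 0.1), TP-P→TP-R = (-671, 1830, 1041.2).
Normal n = (TP-P→TP-Q) × (TP-P→TP-R) = (981668.6, -182277.1, 953003).
So ∂z/∂easting = −n_x/n_z = −1.03008 and ∂z/∂northing = −n_y/n_z = 0.19127.
Gradient magnitude |∇z| = √(a² + b²) = √(1.06106 + 0.03658) = 1.04769.
True dip = arctan(1.04769) = 46.33°, dipping toward E (azimuth ≈ 101°).

46.33°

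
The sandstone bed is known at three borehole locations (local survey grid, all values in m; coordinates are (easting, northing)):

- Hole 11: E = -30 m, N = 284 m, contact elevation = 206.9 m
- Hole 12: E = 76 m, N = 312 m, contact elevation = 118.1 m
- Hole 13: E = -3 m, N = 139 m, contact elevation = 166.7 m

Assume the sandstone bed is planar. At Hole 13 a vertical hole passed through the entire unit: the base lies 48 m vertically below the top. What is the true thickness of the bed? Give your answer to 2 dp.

36.11 m

Two edge vectors: Hole 11→Hole 12 = (106, 28, -88.8), Hole 11→Hole 13 = (27, -145, -40.2).
Normal n = (Hole 11→Hole 12) × (Hole 11→Hole 13) = (-14001.6, 1863.6, -16126).
So ∂z/∂E = −n_x/n_z = −0.86826 and ∂z/∂N = −n_y/n_z = 0.11556.
|∇z| = √(a²+b²) = 0.87592, so dip δ = arctan(0.87592) = 41.22°.
True thickness = vertical thickness × cos δ = 48 × cos 41.22° = 36.11 m.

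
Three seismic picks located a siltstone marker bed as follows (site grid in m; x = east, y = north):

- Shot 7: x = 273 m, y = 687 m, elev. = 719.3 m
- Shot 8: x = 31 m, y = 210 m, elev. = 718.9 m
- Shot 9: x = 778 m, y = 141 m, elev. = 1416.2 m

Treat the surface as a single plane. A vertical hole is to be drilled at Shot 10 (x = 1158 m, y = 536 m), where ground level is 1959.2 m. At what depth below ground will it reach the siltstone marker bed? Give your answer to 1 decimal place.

Two edge vectors: Shot 7→Shot 8 = (-242, -477, -0.4), Shot 7→Shot 9 = (505, -546, 696.9).
Normal n = (Shot 7→Shot 8) × (Shot 7→Shot 9) = (-332639.7, 168447.8, 373017).
So ∂z/∂x = −n_x/n_z = 0.891755 and ∂z/∂y = −n_y/n_z = −0.451582.
Intercept c from Shot 7: 719.3 − 243.45 + 310.24 = 786.09.
At (1158, 536): z_contact = 1032.65 − 242.05 + 786.09 = 1576.69 m.
Depth below ground = 1959.2 − 1576.69 = 382.5 m.

382.5 m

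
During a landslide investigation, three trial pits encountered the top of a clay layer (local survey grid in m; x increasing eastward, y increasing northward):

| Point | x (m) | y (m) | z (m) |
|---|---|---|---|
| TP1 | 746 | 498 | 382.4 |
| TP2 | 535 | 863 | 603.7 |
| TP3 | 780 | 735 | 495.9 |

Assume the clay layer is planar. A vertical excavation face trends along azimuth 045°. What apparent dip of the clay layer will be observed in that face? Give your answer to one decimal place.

13.0°

Let the plane be z = a·x + b·y + c.
TP2−TP1: −211a + 365b = 221.3;  TP3−TP1: 34a + 237b = 113.5.
Solving gives a = −0.17656, b = 0.50423.
Unit vector along 045° is (sin 45°, cos 45°) = (0.7071, 0.7071).
Slope in that direction = a·(0.7071) + b·(0.7071) = 0.23170.
Apparent dip = arctan|0.23170| = 13.0° (true dip is 28.1°, so apparent ≤ true as expected).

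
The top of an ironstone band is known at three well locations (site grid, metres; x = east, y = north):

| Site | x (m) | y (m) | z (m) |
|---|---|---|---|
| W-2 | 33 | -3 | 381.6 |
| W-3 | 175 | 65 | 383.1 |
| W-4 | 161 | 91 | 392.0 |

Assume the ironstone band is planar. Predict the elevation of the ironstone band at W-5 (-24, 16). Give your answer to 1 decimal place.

393.8 m

Let the plane be z = a·x + b·y + c.
W-3−W-2: 142a + 68b = 1.5;  W-4−W-2: 128a + 94b = 10.4.
Solving gives a = −0.12192, b = 0.27666.
Then c = 381.6 − a·33 − b·-3 = 386.45.
At (-24, 16): z = 2.9 + 4.4 + 386.45 = 393.8 m.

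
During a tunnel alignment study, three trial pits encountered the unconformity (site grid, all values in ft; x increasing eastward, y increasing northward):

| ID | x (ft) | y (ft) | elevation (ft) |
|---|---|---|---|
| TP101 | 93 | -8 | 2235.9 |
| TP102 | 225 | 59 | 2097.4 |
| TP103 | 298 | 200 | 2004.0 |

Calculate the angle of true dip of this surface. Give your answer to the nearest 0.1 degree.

44.4°

Let the plane be z = a·x + b·y + c.
TP102−TP101: 132a + 67b = −138.5;  TP103−TP101: 205a + 208b = −231.9.
Solving gives a = −0.96718, b = −0.16167.
Gradient magnitude |∇z| = √(a² + b²) = √(0.93544 + 0.02614) = 0.98060.
True dip = arctan(0.98060) = 44.4°, dipping toward E (azimuth ≈ 081°).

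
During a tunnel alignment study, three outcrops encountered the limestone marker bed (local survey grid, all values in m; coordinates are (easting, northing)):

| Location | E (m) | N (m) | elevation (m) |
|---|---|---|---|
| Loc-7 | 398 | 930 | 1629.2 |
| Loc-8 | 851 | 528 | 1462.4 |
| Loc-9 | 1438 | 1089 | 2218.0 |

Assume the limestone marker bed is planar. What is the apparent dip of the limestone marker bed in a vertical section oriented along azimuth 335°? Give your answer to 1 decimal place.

32.3°

Let the plane be z = a·E + b·N + c.
Loc-8−Loc-7: 453a − 402b = −166.8;  Loc-9−Loc-7: 1040a + 159b = 588.8.
Solving gives a = 0.42884, b = 0.89817.
Unit vector along 335° is (sin 335°, cos 335°) = (-0.4226, 0.9063).
Slope in that direction = a·(-0.4226) + b·(0.9063) = 0.63278.
Apparent dip = arctan|0.63278| = 32.3° (true dip is 44.9°, so apparent ≤ true as expected).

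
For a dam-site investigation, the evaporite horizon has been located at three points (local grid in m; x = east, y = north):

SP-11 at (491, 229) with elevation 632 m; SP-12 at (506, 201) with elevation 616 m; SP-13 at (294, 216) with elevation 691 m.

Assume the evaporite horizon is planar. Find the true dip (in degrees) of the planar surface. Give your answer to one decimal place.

Two edge vectors: SP-11→SP-12 = (15, -28, -16), SP-11→SP-13 = (-197, -13, 59).
Normal n = (SP-11→SP-12) × (SP-11→SP-13) = (-1860, 2267, -5711).
So ∂z/∂x = −n_x/n_z = −0.32569 and ∂z/∂y = −n_y/n_z = 0.39695.
Gradient magnitude |∇z| = √(a² + b²) = √(0.10607 + 0.15757) = 0.51346.
True dip = arctan(0.51346) = 27.2°, dipping toward SE (azimuth ≈ 141°).

27.2°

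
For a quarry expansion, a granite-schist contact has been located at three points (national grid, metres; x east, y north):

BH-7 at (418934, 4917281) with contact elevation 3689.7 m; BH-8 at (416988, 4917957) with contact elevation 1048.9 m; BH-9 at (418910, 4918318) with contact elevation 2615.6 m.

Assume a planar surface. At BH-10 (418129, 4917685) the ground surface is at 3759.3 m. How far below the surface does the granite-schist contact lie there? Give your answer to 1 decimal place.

Two edge vectors: BH-7→BH-8 = (-1946, 676, -2640.8), BH-7→BH-9 = (-24, 1037, -1074.1).
Normal n = (BH-7→BH-8) × (BH-7→BH-9) = (2012418, -2026819.4, -2001778).
So ∂z/∂x = −n_x/n_z = 1.005315275 and ∂z/∂y = −n_y/n_z = −1.012509579.
Intercept c from BH-7: 3689.7 − 421160.75 + 4978794.12 = 4561323.07.
At (418129, 4917685): z_contact = 420351.47 − 4979203.17 + 4561323.07 = 2471.37 m.
Depth below ground = 3759.3 − 2471.37 = 1287.9 m.

1287.9 m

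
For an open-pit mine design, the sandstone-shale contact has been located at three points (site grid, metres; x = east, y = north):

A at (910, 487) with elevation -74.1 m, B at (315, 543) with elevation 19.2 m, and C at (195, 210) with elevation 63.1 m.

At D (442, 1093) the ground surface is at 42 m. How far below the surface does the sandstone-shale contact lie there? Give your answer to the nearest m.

Two edge vectors: A→B = (-595, 56, 93.3), A→C = (-715, -277, 137.2).
Normal n = (A→B) × (A→C) = (33527.3, 14924.5, 204855).
So ∂z/∂x = −n_x/n_z = −0.16366 and ∂z/∂y = −n_y/n_z = −0.07285.
Intercept c from A: -74.1 + 148.93 + 35.48 = 110.31.
At (442, 1093): z_contact = −72.3 − 79.6 + 110.31 = -41.7 m.
Depth below ground = 42 − (-41.7) = 84 m.

84 m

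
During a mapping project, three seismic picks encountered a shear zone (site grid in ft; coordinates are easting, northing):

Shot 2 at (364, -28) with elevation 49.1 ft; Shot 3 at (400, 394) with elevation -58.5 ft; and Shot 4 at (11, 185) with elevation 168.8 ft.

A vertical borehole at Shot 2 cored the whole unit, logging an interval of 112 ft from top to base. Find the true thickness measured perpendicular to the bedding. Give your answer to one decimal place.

Two edge vectors: Shot 2→Shot 3 = (36, 422, -107.6), Shot 2→Shot 4 = (-353, 213, 119.7).
Normal n = (Shot 2→Shot 3) × (Shot 2→Shot 4) = (73432.2, 33673.6, 156634).
So ∂z/∂easting = −n_x/n_z = −0.46881 and ∂z/∂northing = −n_y/n_z = −0.21498.
|∇z| = √(a²+b²) = 0.51576, so dip δ = arctan(0.51576) = 27.28°.
True thickness = vertical thickness × cos δ = 112 × cos 27.28° = 99.5 ft.

99.5 ft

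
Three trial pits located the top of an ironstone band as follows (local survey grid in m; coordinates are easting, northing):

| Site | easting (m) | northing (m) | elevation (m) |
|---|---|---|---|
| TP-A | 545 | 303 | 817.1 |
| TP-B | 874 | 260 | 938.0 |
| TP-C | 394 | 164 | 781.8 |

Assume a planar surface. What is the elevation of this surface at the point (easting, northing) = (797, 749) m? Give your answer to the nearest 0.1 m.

848.8 m

Two edge vectors: TP-A→TP-B = (329, -43, 120.9), TP-A→TP-C = (-151, -139, -35.3).
Normal n = (TP-A→TP-B) × (TP-A→TP-C) = (18323, -6642.2, -52224).
So ∂z/∂easting = −n_x/n_z = 0.35085 and ∂z/∂northing = −n_y/n_z = −0.12719.
Intercept c from TP-A: 817.1 − 191.22 + 38.54 = 664.42.
At (797, 749): z = 279.6 − 95.3 + 664.42 = 848.8 m.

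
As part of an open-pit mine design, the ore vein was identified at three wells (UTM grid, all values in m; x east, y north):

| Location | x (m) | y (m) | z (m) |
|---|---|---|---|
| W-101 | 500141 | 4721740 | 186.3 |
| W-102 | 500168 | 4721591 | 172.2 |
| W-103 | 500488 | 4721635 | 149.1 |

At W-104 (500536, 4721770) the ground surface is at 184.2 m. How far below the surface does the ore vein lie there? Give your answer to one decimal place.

Two edge vectors: W-101→W-102 = (27, -149, -14.1), W-101→W-103 = (347, -105, -37.2).
Normal n = (W-101→W-102) × (W-101→W-103) = (4062.3, -3888.3, 48868).
So ∂z/∂x = −n_x/n_z = −0.083128018 and ∂z/∂y = −n_y/n_z = 0.079567406.
Intercept c from W-101: 186.3 + 41575.73 − 375696.60 = −333934.57.
At (500536, 4721770): z_contact = −41608.57 + 375698.99 − 333934.57 = 155.85 m.
Depth below ground = 184.2 − 155.85 = 28.3 m.

28.3 m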